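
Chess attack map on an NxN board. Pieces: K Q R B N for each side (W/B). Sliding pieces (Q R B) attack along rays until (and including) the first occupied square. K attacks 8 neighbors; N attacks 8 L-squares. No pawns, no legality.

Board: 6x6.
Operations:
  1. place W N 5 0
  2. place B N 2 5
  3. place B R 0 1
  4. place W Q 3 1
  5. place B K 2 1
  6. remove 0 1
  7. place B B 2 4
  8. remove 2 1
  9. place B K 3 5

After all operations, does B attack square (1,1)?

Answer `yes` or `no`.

Answer: no

Derivation:
Op 1: place WN@(5,0)
Op 2: place BN@(2,5)
Op 3: place BR@(0,1)
Op 4: place WQ@(3,1)
Op 5: place BK@(2,1)
Op 6: remove (0,1)
Op 7: place BB@(2,4)
Op 8: remove (2,1)
Op 9: place BK@(3,5)
Per-piece attacks for B:
  BB@(2,4): attacks (3,5) (3,3) (4,2) (5,1) (1,5) (1,3) (0,2) [ray(1,1) blocked at (3,5)]
  BN@(2,5): attacks (3,3) (4,4) (1,3) (0,4)
  BK@(3,5): attacks (3,4) (4,5) (2,5) (4,4) (2,4)
B attacks (1,1): no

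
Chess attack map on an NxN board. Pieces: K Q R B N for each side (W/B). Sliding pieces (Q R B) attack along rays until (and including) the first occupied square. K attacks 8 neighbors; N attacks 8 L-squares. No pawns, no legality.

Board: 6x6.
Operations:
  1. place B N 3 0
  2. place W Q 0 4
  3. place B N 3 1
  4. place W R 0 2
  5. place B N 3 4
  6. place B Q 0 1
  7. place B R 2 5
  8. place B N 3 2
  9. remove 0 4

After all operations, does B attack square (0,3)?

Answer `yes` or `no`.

Answer: no

Derivation:
Op 1: place BN@(3,0)
Op 2: place WQ@(0,4)
Op 3: place BN@(3,1)
Op 4: place WR@(0,2)
Op 5: place BN@(3,4)
Op 6: place BQ@(0,1)
Op 7: place BR@(2,5)
Op 8: place BN@(3,2)
Op 9: remove (0,4)
Per-piece attacks for B:
  BQ@(0,1): attacks (0,2) (0,0) (1,1) (2,1) (3,1) (1,2) (2,3) (3,4) (1,0) [ray(0,1) blocked at (0,2); ray(1,0) blocked at (3,1); ray(1,1) blocked at (3,4)]
  BR@(2,5): attacks (2,4) (2,3) (2,2) (2,1) (2,0) (3,5) (4,5) (5,5) (1,5) (0,5)
  BN@(3,0): attacks (4,2) (5,1) (2,2) (1,1)
  BN@(3,1): attacks (4,3) (5,2) (2,3) (1,2) (5,0) (1,0)
  BN@(3,2): attacks (4,4) (5,3) (2,4) (1,3) (4,0) (5,1) (2,0) (1,1)
  BN@(3,4): attacks (5,5) (1,5) (4,2) (5,3) (2,2) (1,3)
B attacks (0,3): no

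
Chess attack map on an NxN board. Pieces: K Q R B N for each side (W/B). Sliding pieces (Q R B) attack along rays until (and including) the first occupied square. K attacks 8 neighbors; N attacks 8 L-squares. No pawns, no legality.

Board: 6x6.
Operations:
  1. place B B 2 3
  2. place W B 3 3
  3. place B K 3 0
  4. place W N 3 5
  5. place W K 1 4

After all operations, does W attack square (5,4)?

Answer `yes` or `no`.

Answer: yes

Derivation:
Op 1: place BB@(2,3)
Op 2: place WB@(3,3)
Op 3: place BK@(3,0)
Op 4: place WN@(3,5)
Op 5: place WK@(1,4)
Per-piece attacks for W:
  WK@(1,4): attacks (1,5) (1,3) (2,4) (0,4) (2,5) (2,3) (0,5) (0,3)
  WB@(3,3): attacks (4,4) (5,5) (4,2) (5,1) (2,4) (1,5) (2,2) (1,1) (0,0)
  WN@(3,5): attacks (4,3) (5,4) (2,3) (1,4)
W attacks (5,4): yes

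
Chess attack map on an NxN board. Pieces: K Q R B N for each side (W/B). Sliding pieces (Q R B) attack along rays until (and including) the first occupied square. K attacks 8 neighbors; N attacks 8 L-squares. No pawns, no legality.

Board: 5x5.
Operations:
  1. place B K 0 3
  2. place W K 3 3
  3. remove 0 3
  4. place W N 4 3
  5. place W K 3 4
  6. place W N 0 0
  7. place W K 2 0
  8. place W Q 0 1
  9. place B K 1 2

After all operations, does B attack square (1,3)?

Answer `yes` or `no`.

Op 1: place BK@(0,3)
Op 2: place WK@(3,3)
Op 3: remove (0,3)
Op 4: place WN@(4,3)
Op 5: place WK@(3,4)
Op 6: place WN@(0,0)
Op 7: place WK@(2,0)
Op 8: place WQ@(0,1)
Op 9: place BK@(1,2)
Per-piece attacks for B:
  BK@(1,2): attacks (1,3) (1,1) (2,2) (0,2) (2,3) (2,1) (0,3) (0,1)
B attacks (1,3): yes

Answer: yes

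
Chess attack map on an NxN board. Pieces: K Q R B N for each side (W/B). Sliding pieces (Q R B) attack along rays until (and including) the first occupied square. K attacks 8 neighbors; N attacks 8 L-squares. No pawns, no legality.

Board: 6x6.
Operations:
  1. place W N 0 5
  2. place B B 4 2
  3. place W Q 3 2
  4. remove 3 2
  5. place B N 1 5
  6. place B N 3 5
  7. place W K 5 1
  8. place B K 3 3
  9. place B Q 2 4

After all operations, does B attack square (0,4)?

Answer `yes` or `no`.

Answer: yes

Derivation:
Op 1: place WN@(0,5)
Op 2: place BB@(4,2)
Op 3: place WQ@(3,2)
Op 4: remove (3,2)
Op 5: place BN@(1,5)
Op 6: place BN@(3,5)
Op 7: place WK@(5,1)
Op 8: place BK@(3,3)
Op 9: place BQ@(2,4)
Per-piece attacks for B:
  BN@(1,5): attacks (2,3) (3,4) (0,3)
  BQ@(2,4): attacks (2,5) (2,3) (2,2) (2,1) (2,0) (3,4) (4,4) (5,4) (1,4) (0,4) (3,5) (3,3) (1,5) (1,3) (0,2) [ray(1,1) blocked at (3,5); ray(1,-1) blocked at (3,3); ray(-1,1) blocked at (1,5)]
  BK@(3,3): attacks (3,4) (3,2) (4,3) (2,3) (4,4) (4,2) (2,4) (2,2)
  BN@(3,5): attacks (4,3) (5,4) (2,3) (1,4)
  BB@(4,2): attacks (5,3) (5,1) (3,3) (3,1) (2,0) [ray(1,-1) blocked at (5,1); ray(-1,1) blocked at (3,3)]
B attacks (0,4): yes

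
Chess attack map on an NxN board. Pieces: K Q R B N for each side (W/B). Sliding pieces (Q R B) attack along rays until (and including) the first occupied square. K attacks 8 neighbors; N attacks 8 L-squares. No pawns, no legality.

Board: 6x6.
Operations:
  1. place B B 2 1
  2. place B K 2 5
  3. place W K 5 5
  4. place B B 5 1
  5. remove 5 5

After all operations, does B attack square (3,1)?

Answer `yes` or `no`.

Answer: no

Derivation:
Op 1: place BB@(2,1)
Op 2: place BK@(2,5)
Op 3: place WK@(5,5)
Op 4: place BB@(5,1)
Op 5: remove (5,5)
Per-piece attacks for B:
  BB@(2,1): attacks (3,2) (4,3) (5,4) (3,0) (1,2) (0,3) (1,0)
  BK@(2,5): attacks (2,4) (3,5) (1,5) (3,4) (1,4)
  BB@(5,1): attacks (4,2) (3,3) (2,4) (1,5) (4,0)
B attacks (3,1): no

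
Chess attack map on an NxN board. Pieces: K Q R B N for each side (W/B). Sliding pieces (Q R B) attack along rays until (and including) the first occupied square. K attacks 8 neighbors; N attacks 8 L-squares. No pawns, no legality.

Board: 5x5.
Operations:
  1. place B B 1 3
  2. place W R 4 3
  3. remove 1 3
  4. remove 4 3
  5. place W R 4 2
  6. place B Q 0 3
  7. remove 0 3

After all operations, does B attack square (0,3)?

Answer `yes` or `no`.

Op 1: place BB@(1,3)
Op 2: place WR@(4,3)
Op 3: remove (1,3)
Op 4: remove (4,3)
Op 5: place WR@(4,2)
Op 6: place BQ@(0,3)
Op 7: remove (0,3)
Per-piece attacks for B:
B attacks (0,3): no

Answer: no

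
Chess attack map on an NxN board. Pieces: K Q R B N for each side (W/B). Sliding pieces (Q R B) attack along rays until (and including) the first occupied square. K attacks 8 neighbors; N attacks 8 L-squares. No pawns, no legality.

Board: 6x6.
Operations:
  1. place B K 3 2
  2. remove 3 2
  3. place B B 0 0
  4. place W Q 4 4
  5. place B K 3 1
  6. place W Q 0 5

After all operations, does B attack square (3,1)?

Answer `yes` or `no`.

Answer: no

Derivation:
Op 1: place BK@(3,2)
Op 2: remove (3,2)
Op 3: place BB@(0,0)
Op 4: place WQ@(4,4)
Op 5: place BK@(3,1)
Op 6: place WQ@(0,5)
Per-piece attacks for B:
  BB@(0,0): attacks (1,1) (2,2) (3,3) (4,4) [ray(1,1) blocked at (4,4)]
  BK@(3,1): attacks (3,2) (3,0) (4,1) (2,1) (4,2) (4,0) (2,2) (2,0)
B attacks (3,1): no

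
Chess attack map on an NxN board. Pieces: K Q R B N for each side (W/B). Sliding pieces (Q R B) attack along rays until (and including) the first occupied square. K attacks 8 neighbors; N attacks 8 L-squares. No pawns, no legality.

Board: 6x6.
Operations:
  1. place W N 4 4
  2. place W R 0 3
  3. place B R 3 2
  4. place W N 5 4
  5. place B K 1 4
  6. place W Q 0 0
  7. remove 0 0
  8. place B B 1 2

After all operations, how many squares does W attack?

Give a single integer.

Answer: 15

Derivation:
Op 1: place WN@(4,4)
Op 2: place WR@(0,3)
Op 3: place BR@(3,2)
Op 4: place WN@(5,4)
Op 5: place BK@(1,4)
Op 6: place WQ@(0,0)
Op 7: remove (0,0)
Op 8: place BB@(1,2)
Per-piece attacks for W:
  WR@(0,3): attacks (0,4) (0,5) (0,2) (0,1) (0,0) (1,3) (2,3) (3,3) (4,3) (5,3)
  WN@(4,4): attacks (2,5) (5,2) (3,2) (2,3)
  WN@(5,4): attacks (3,5) (4,2) (3,3)
Union (15 distinct): (0,0) (0,1) (0,2) (0,4) (0,5) (1,3) (2,3) (2,5) (3,2) (3,3) (3,5) (4,2) (4,3) (5,2) (5,3)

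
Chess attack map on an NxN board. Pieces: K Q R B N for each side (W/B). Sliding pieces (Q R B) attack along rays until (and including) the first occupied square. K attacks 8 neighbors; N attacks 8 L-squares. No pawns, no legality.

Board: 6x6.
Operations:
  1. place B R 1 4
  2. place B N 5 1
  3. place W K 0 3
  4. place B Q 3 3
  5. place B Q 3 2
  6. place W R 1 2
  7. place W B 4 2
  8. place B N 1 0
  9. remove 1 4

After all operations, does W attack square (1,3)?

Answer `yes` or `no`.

Op 1: place BR@(1,4)
Op 2: place BN@(5,1)
Op 3: place WK@(0,3)
Op 4: place BQ@(3,3)
Op 5: place BQ@(3,2)
Op 6: place WR@(1,2)
Op 7: place WB@(4,2)
Op 8: place BN@(1,0)
Op 9: remove (1,4)
Per-piece attacks for W:
  WK@(0,3): attacks (0,4) (0,2) (1,3) (1,4) (1,2)
  WR@(1,2): attacks (1,3) (1,4) (1,5) (1,1) (1,0) (2,2) (3,2) (0,2) [ray(0,-1) blocked at (1,0); ray(1,0) blocked at (3,2)]
  WB@(4,2): attacks (5,3) (5,1) (3,3) (3,1) (2,0) [ray(1,-1) blocked at (5,1); ray(-1,1) blocked at (3,3)]
W attacks (1,3): yes

Answer: yes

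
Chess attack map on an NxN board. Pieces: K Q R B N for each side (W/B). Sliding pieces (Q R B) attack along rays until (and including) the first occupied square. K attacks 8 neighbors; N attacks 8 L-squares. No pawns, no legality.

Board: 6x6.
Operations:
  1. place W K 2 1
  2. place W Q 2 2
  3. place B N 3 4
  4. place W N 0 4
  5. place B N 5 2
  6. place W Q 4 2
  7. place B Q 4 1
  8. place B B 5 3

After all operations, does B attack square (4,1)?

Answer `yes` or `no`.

Op 1: place WK@(2,1)
Op 2: place WQ@(2,2)
Op 3: place BN@(3,4)
Op 4: place WN@(0,4)
Op 5: place BN@(5,2)
Op 6: place WQ@(4,2)
Op 7: place BQ@(4,1)
Op 8: place BB@(5,3)
Per-piece attacks for B:
  BN@(3,4): attacks (5,5) (1,5) (4,2) (5,3) (2,2) (1,3)
  BQ@(4,1): attacks (4,2) (4,0) (5,1) (3,1) (2,1) (5,2) (5,0) (3,2) (2,3) (1,4) (0,5) (3,0) [ray(0,1) blocked at (4,2); ray(-1,0) blocked at (2,1); ray(1,1) blocked at (5,2)]
  BN@(5,2): attacks (4,4) (3,3) (4,0) (3,1)
  BB@(5,3): attacks (4,4) (3,5) (4,2) [ray(-1,-1) blocked at (4,2)]
B attacks (4,1): no

Answer: no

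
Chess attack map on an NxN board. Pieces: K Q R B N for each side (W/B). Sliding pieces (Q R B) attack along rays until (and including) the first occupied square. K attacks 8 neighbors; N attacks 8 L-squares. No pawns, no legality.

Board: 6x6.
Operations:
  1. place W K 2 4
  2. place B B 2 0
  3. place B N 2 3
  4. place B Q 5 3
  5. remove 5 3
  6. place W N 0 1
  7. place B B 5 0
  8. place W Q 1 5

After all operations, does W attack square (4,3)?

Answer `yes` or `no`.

Op 1: place WK@(2,4)
Op 2: place BB@(2,0)
Op 3: place BN@(2,3)
Op 4: place BQ@(5,3)
Op 5: remove (5,3)
Op 6: place WN@(0,1)
Op 7: place BB@(5,0)
Op 8: place WQ@(1,5)
Per-piece attacks for W:
  WN@(0,1): attacks (1,3) (2,2) (2,0)
  WQ@(1,5): attacks (1,4) (1,3) (1,2) (1,1) (1,0) (2,5) (3,5) (4,5) (5,5) (0,5) (2,4) (0,4) [ray(1,-1) blocked at (2,4)]
  WK@(2,4): attacks (2,5) (2,3) (3,4) (1,4) (3,5) (3,3) (1,5) (1,3)
W attacks (4,3): no

Answer: no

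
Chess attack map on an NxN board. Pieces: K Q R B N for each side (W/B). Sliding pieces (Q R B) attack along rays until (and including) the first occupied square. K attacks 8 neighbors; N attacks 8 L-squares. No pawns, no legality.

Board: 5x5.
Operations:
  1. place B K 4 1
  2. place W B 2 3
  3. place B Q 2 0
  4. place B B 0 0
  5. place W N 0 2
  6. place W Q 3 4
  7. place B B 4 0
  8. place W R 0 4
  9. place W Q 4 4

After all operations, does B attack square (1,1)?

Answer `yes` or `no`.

Answer: yes

Derivation:
Op 1: place BK@(4,1)
Op 2: place WB@(2,3)
Op 3: place BQ@(2,0)
Op 4: place BB@(0,0)
Op 5: place WN@(0,2)
Op 6: place WQ@(3,4)
Op 7: place BB@(4,0)
Op 8: place WR@(0,4)
Op 9: place WQ@(4,4)
Per-piece attacks for B:
  BB@(0,0): attacks (1,1) (2,2) (3,3) (4,4) [ray(1,1) blocked at (4,4)]
  BQ@(2,0): attacks (2,1) (2,2) (2,3) (3,0) (4,0) (1,0) (0,0) (3,1) (4,2) (1,1) (0,2) [ray(0,1) blocked at (2,3); ray(1,0) blocked at (4,0); ray(-1,0) blocked at (0,0); ray(-1,1) blocked at (0,2)]
  BB@(4,0): attacks (3,1) (2,2) (1,3) (0,4) [ray(-1,1) blocked at (0,4)]
  BK@(4,1): attacks (4,2) (4,0) (3,1) (3,2) (3,0)
B attacks (1,1): yes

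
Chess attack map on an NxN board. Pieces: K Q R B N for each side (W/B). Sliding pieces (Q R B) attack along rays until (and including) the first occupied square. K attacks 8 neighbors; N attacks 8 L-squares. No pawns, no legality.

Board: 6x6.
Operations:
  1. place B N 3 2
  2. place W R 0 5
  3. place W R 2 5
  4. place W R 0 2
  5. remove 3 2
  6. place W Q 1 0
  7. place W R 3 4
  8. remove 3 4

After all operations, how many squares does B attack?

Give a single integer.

Answer: 0

Derivation:
Op 1: place BN@(3,2)
Op 2: place WR@(0,5)
Op 3: place WR@(2,5)
Op 4: place WR@(0,2)
Op 5: remove (3,2)
Op 6: place WQ@(1,0)
Op 7: place WR@(3,4)
Op 8: remove (3,4)
Per-piece attacks for B:
Union (0 distinct): (none)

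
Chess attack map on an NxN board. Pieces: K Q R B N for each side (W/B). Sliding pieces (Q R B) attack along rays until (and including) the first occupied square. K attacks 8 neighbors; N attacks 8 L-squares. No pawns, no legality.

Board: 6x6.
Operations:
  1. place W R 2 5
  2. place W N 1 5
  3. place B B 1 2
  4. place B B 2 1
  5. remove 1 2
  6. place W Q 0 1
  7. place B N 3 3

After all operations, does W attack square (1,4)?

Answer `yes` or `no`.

Answer: no

Derivation:
Op 1: place WR@(2,5)
Op 2: place WN@(1,5)
Op 3: place BB@(1,2)
Op 4: place BB@(2,1)
Op 5: remove (1,2)
Op 6: place WQ@(0,1)
Op 7: place BN@(3,3)
Per-piece attacks for W:
  WQ@(0,1): attacks (0,2) (0,3) (0,4) (0,5) (0,0) (1,1) (2,1) (1,2) (2,3) (3,4) (4,5) (1,0) [ray(1,0) blocked at (2,1)]
  WN@(1,5): attacks (2,3) (3,4) (0,3)
  WR@(2,5): attacks (2,4) (2,3) (2,2) (2,1) (3,5) (4,5) (5,5) (1,5) [ray(0,-1) blocked at (2,1); ray(-1,0) blocked at (1,5)]
W attacks (1,4): no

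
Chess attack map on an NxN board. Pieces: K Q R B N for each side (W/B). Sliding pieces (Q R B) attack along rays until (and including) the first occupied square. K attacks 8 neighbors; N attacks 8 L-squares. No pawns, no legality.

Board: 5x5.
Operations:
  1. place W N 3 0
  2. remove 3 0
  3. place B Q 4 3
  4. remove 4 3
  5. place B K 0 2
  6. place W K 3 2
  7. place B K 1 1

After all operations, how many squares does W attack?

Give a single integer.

Op 1: place WN@(3,0)
Op 2: remove (3,0)
Op 3: place BQ@(4,3)
Op 4: remove (4,3)
Op 5: place BK@(0,2)
Op 6: place WK@(3,2)
Op 7: place BK@(1,1)
Per-piece attacks for W:
  WK@(3,2): attacks (3,3) (3,1) (4,2) (2,2) (4,3) (4,1) (2,3) (2,1)
Union (8 distinct): (2,1) (2,2) (2,3) (3,1) (3,3) (4,1) (4,2) (4,3)

Answer: 8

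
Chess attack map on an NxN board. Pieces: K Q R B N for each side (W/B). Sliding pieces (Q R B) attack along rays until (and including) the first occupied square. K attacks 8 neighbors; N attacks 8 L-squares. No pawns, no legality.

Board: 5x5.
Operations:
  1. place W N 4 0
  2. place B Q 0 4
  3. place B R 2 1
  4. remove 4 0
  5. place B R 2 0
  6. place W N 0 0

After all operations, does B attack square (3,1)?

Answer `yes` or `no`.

Answer: yes

Derivation:
Op 1: place WN@(4,0)
Op 2: place BQ@(0,4)
Op 3: place BR@(2,1)
Op 4: remove (4,0)
Op 5: place BR@(2,0)
Op 6: place WN@(0,0)
Per-piece attacks for B:
  BQ@(0,4): attacks (0,3) (0,2) (0,1) (0,0) (1,4) (2,4) (3,4) (4,4) (1,3) (2,2) (3,1) (4,0) [ray(0,-1) blocked at (0,0)]
  BR@(2,0): attacks (2,1) (3,0) (4,0) (1,0) (0,0) [ray(0,1) blocked at (2,1); ray(-1,0) blocked at (0,0)]
  BR@(2,1): attacks (2,2) (2,3) (2,4) (2,0) (3,1) (4,1) (1,1) (0,1) [ray(0,-1) blocked at (2,0)]
B attacks (3,1): yes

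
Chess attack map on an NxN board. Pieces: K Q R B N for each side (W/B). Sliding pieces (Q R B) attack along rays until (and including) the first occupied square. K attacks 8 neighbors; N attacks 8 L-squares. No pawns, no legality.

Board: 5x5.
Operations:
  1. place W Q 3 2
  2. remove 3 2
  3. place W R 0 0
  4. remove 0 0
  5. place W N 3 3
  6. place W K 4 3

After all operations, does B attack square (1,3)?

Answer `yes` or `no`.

Op 1: place WQ@(3,2)
Op 2: remove (3,2)
Op 3: place WR@(0,0)
Op 4: remove (0,0)
Op 5: place WN@(3,3)
Op 6: place WK@(4,3)
Per-piece attacks for B:
B attacks (1,3): no

Answer: no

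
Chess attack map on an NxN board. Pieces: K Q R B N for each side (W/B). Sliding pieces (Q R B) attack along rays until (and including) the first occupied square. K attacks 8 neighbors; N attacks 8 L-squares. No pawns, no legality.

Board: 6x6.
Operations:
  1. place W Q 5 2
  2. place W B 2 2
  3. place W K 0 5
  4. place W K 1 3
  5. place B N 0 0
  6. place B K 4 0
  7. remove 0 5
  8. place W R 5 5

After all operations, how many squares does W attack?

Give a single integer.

Op 1: place WQ@(5,2)
Op 2: place WB@(2,2)
Op 3: place WK@(0,5)
Op 4: place WK@(1,3)
Op 5: place BN@(0,0)
Op 6: place BK@(4,0)
Op 7: remove (0,5)
Op 8: place WR@(5,5)
Per-piece attacks for W:
  WK@(1,3): attacks (1,4) (1,2) (2,3) (0,3) (2,4) (2,2) (0,4) (0,2)
  WB@(2,2): attacks (3,3) (4,4) (5,5) (3,1) (4,0) (1,3) (1,1) (0,0) [ray(1,1) blocked at (5,5); ray(1,-1) blocked at (4,0); ray(-1,1) blocked at (1,3); ray(-1,-1) blocked at (0,0)]
  WQ@(5,2): attacks (5,3) (5,4) (5,5) (5,1) (5,0) (4,2) (3,2) (2,2) (4,3) (3,4) (2,5) (4,1) (3,0) [ray(0,1) blocked at (5,5); ray(-1,0) blocked at (2,2)]
  WR@(5,5): attacks (5,4) (5,3) (5,2) (4,5) (3,5) (2,5) (1,5) (0,5) [ray(0,-1) blocked at (5,2)]
Union (32 distinct): (0,0) (0,2) (0,3) (0,4) (0,5) (1,1) (1,2) (1,3) (1,4) (1,5) (2,2) (2,3) (2,4) (2,5) (3,0) (3,1) (3,2) (3,3) (3,4) (3,5) (4,0) (4,1) (4,2) (4,3) (4,4) (4,5) (5,0) (5,1) (5,2) (5,3) (5,4) (5,5)

Answer: 32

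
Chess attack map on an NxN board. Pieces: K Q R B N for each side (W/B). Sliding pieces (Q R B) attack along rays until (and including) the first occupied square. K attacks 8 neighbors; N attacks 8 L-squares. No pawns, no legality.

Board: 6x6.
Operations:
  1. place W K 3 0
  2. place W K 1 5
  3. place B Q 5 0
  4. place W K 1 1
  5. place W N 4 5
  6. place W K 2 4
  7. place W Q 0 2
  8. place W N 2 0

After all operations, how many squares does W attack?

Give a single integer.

Answer: 28

Derivation:
Op 1: place WK@(3,0)
Op 2: place WK@(1,5)
Op 3: place BQ@(5,0)
Op 4: place WK@(1,1)
Op 5: place WN@(4,5)
Op 6: place WK@(2,4)
Op 7: place WQ@(0,2)
Op 8: place WN@(2,0)
Per-piece attacks for W:
  WQ@(0,2): attacks (0,3) (0,4) (0,5) (0,1) (0,0) (1,2) (2,2) (3,2) (4,2) (5,2) (1,3) (2,4) (1,1) [ray(1,1) blocked at (2,4); ray(1,-1) blocked at (1,1)]
  WK@(1,1): attacks (1,2) (1,0) (2,1) (0,1) (2,2) (2,0) (0,2) (0,0)
  WK@(1,5): attacks (1,4) (2,5) (0,5) (2,4) (0,4)
  WN@(2,0): attacks (3,2) (4,1) (1,2) (0,1)
  WK@(2,4): attacks (2,5) (2,3) (3,4) (1,4) (3,5) (3,3) (1,5) (1,3)
  WK@(3,0): attacks (3,1) (4,0) (2,0) (4,1) (2,1)
  WN@(4,5): attacks (5,3) (3,3) (2,4)
Union (28 distinct): (0,0) (0,1) (0,2) (0,3) (0,4) (0,5) (1,0) (1,1) (1,2) (1,3) (1,4) (1,5) (2,0) (2,1) (2,2) (2,3) (2,4) (2,5) (3,1) (3,2) (3,3) (3,4) (3,5) (4,0) (4,1) (4,2) (5,2) (5,3)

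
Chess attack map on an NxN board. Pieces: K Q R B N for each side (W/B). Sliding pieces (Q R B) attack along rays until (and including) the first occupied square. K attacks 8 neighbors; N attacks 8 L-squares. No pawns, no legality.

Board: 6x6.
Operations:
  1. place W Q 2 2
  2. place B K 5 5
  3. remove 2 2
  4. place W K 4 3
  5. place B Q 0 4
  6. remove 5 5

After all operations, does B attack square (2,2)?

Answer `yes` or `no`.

Answer: yes

Derivation:
Op 1: place WQ@(2,2)
Op 2: place BK@(5,5)
Op 3: remove (2,2)
Op 4: place WK@(4,3)
Op 5: place BQ@(0,4)
Op 6: remove (5,5)
Per-piece attacks for B:
  BQ@(0,4): attacks (0,5) (0,3) (0,2) (0,1) (0,0) (1,4) (2,4) (3,4) (4,4) (5,4) (1,5) (1,3) (2,2) (3,1) (4,0)
B attacks (2,2): yes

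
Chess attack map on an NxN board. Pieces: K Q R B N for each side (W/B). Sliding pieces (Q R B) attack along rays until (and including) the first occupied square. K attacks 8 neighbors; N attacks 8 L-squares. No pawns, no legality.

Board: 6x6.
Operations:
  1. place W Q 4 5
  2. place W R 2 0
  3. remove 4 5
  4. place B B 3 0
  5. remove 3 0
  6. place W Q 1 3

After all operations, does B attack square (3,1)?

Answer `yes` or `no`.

Op 1: place WQ@(4,5)
Op 2: place WR@(2,0)
Op 3: remove (4,5)
Op 4: place BB@(3,0)
Op 5: remove (3,0)
Op 6: place WQ@(1,3)
Per-piece attacks for B:
B attacks (3,1): no

Answer: no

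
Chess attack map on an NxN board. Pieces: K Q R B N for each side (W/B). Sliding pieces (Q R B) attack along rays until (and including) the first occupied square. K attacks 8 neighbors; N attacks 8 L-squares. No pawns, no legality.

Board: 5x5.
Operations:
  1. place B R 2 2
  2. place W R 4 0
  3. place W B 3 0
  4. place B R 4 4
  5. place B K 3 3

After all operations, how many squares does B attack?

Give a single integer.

Answer: 16

Derivation:
Op 1: place BR@(2,2)
Op 2: place WR@(4,0)
Op 3: place WB@(3,0)
Op 4: place BR@(4,4)
Op 5: place BK@(3,3)
Per-piece attacks for B:
  BR@(2,2): attacks (2,3) (2,4) (2,1) (2,0) (3,2) (4,2) (1,2) (0,2)
  BK@(3,3): attacks (3,4) (3,2) (4,3) (2,3) (4,4) (4,2) (2,4) (2,2)
  BR@(4,4): attacks (4,3) (4,2) (4,1) (4,0) (3,4) (2,4) (1,4) (0,4) [ray(0,-1) blocked at (4,0)]
Union (16 distinct): (0,2) (0,4) (1,2) (1,4) (2,0) (2,1) (2,2) (2,3) (2,4) (3,2) (3,4) (4,0) (4,1) (4,2) (4,3) (4,4)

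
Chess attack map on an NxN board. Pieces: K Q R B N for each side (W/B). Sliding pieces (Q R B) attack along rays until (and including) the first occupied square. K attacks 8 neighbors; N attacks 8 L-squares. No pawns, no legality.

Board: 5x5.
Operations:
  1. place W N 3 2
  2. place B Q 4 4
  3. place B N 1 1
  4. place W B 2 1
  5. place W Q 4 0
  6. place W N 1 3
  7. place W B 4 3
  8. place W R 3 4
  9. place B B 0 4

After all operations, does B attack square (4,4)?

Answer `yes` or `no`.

Op 1: place WN@(3,2)
Op 2: place BQ@(4,4)
Op 3: place BN@(1,1)
Op 4: place WB@(2,1)
Op 5: place WQ@(4,0)
Op 6: place WN@(1,3)
Op 7: place WB@(4,3)
Op 8: place WR@(3,4)
Op 9: place BB@(0,4)
Per-piece attacks for B:
  BB@(0,4): attacks (1,3) [ray(1,-1) blocked at (1,3)]
  BN@(1,1): attacks (2,3) (3,2) (0,3) (3,0)
  BQ@(4,4): attacks (4,3) (3,4) (3,3) (2,2) (1,1) [ray(0,-1) blocked at (4,3); ray(-1,0) blocked at (3,4); ray(-1,-1) blocked at (1,1)]
B attacks (4,4): no

Answer: no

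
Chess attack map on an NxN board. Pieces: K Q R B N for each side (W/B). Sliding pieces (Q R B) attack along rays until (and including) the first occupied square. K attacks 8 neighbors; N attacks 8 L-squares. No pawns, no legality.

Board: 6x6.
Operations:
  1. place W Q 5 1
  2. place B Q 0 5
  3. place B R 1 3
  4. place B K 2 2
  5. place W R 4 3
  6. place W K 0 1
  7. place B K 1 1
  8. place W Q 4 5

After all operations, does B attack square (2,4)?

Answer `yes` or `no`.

Op 1: place WQ@(5,1)
Op 2: place BQ@(0,5)
Op 3: place BR@(1,3)
Op 4: place BK@(2,2)
Op 5: place WR@(4,3)
Op 6: place WK@(0,1)
Op 7: place BK@(1,1)
Op 8: place WQ@(4,5)
Per-piece attacks for B:
  BQ@(0,5): attacks (0,4) (0,3) (0,2) (0,1) (1,5) (2,5) (3,5) (4,5) (1,4) (2,3) (3,2) (4,1) (5,0) [ray(0,-1) blocked at (0,1); ray(1,0) blocked at (4,5)]
  BK@(1,1): attacks (1,2) (1,0) (2,1) (0,1) (2,2) (2,0) (0,2) (0,0)
  BR@(1,3): attacks (1,4) (1,5) (1,2) (1,1) (2,3) (3,3) (4,3) (0,3) [ray(0,-1) blocked at (1,1); ray(1,0) blocked at (4,3)]
  BK@(2,2): attacks (2,3) (2,1) (3,2) (1,2) (3,3) (3,1) (1,3) (1,1)
B attacks (2,4): no

Answer: no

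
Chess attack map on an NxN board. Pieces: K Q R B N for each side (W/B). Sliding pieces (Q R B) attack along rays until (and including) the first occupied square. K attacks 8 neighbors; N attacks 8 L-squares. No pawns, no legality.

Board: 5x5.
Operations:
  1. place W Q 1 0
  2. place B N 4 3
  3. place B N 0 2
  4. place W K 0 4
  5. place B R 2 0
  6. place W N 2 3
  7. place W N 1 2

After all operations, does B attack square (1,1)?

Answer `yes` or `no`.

Op 1: place WQ@(1,0)
Op 2: place BN@(4,3)
Op 3: place BN@(0,2)
Op 4: place WK@(0,4)
Op 5: place BR@(2,0)
Op 6: place WN@(2,3)
Op 7: place WN@(1,2)
Per-piece attacks for B:
  BN@(0,2): attacks (1,4) (2,3) (1,0) (2,1)
  BR@(2,0): attacks (2,1) (2,2) (2,3) (3,0) (4,0) (1,0) [ray(0,1) blocked at (2,3); ray(-1,0) blocked at (1,0)]
  BN@(4,3): attacks (2,4) (3,1) (2,2)
B attacks (1,1): no

Answer: no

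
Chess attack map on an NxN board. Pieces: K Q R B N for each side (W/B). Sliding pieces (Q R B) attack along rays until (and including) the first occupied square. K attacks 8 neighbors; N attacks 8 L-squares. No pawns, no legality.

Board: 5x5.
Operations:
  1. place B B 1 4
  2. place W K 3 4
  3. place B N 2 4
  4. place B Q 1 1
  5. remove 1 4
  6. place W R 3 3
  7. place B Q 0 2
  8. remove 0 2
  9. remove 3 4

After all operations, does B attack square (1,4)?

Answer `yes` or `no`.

Op 1: place BB@(1,4)
Op 2: place WK@(3,4)
Op 3: place BN@(2,4)
Op 4: place BQ@(1,1)
Op 5: remove (1,4)
Op 6: place WR@(3,3)
Op 7: place BQ@(0,2)
Op 8: remove (0,2)
Op 9: remove (3,4)
Per-piece attacks for B:
  BQ@(1,1): attacks (1,2) (1,3) (1,4) (1,0) (2,1) (3,1) (4,1) (0,1) (2,2) (3,3) (2,0) (0,2) (0,0) [ray(1,1) blocked at (3,3)]
  BN@(2,4): attacks (3,2) (4,3) (1,2) (0,3)
B attacks (1,4): yes

Answer: yes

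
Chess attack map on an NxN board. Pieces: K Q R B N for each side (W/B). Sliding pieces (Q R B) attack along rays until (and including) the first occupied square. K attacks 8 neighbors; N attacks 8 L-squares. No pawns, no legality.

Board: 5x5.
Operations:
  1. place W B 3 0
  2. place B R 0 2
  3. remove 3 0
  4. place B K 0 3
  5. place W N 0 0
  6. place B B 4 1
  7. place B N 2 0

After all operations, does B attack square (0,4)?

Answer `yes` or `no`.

Op 1: place WB@(3,0)
Op 2: place BR@(0,2)
Op 3: remove (3,0)
Op 4: place BK@(0,3)
Op 5: place WN@(0,0)
Op 6: place BB@(4,1)
Op 7: place BN@(2,0)
Per-piece attacks for B:
  BR@(0,2): attacks (0,3) (0,1) (0,0) (1,2) (2,2) (3,2) (4,2) [ray(0,1) blocked at (0,3); ray(0,-1) blocked at (0,0)]
  BK@(0,3): attacks (0,4) (0,2) (1,3) (1,4) (1,2)
  BN@(2,0): attacks (3,2) (4,1) (1,2) (0,1)
  BB@(4,1): attacks (3,2) (2,3) (1,4) (3,0)
B attacks (0,4): yes

Answer: yes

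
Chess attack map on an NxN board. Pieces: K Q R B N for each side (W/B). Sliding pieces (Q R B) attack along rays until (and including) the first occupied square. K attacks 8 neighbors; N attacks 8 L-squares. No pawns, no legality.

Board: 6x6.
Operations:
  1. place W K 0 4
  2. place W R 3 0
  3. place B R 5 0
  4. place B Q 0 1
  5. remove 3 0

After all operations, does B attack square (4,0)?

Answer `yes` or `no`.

Answer: yes

Derivation:
Op 1: place WK@(0,4)
Op 2: place WR@(3,0)
Op 3: place BR@(5,0)
Op 4: place BQ@(0,1)
Op 5: remove (3,0)
Per-piece attacks for B:
  BQ@(0,1): attacks (0,2) (0,3) (0,4) (0,0) (1,1) (2,1) (3,1) (4,1) (5,1) (1,2) (2,3) (3,4) (4,5) (1,0) [ray(0,1) blocked at (0,4)]
  BR@(5,0): attacks (5,1) (5,2) (5,3) (5,4) (5,5) (4,0) (3,0) (2,0) (1,0) (0,0)
B attacks (4,0): yes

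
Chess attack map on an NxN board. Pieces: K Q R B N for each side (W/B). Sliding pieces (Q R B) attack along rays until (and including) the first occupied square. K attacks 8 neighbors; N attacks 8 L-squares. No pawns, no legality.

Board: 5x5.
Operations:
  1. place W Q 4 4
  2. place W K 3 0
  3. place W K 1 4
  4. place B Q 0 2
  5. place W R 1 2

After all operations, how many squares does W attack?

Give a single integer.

Op 1: place WQ@(4,4)
Op 2: place WK@(3,0)
Op 3: place WK@(1,4)
Op 4: place BQ@(0,2)
Op 5: place WR@(1,2)
Per-piece attacks for W:
  WR@(1,2): attacks (1,3) (1,4) (1,1) (1,0) (2,2) (3,2) (4,2) (0,2) [ray(0,1) blocked at (1,4); ray(-1,0) blocked at (0,2)]
  WK@(1,4): attacks (1,3) (2,4) (0,4) (2,3) (0,3)
  WK@(3,0): attacks (3,1) (4,0) (2,0) (4,1) (2,1)
  WQ@(4,4): attacks (4,3) (4,2) (4,1) (4,0) (3,4) (2,4) (1,4) (3,3) (2,2) (1,1) (0,0) [ray(-1,0) blocked at (1,4)]
Union (21 distinct): (0,0) (0,2) (0,3) (0,4) (1,0) (1,1) (1,3) (1,4) (2,0) (2,1) (2,2) (2,3) (2,4) (3,1) (3,2) (3,3) (3,4) (4,0) (4,1) (4,2) (4,3)

Answer: 21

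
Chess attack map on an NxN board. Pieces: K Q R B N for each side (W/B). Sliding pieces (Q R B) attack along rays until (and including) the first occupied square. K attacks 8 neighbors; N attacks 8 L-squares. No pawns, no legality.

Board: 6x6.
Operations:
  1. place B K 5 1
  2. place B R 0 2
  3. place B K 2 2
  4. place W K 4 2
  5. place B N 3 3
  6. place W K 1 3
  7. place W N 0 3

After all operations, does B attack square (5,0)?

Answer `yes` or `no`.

Op 1: place BK@(5,1)
Op 2: place BR@(0,2)
Op 3: place BK@(2,2)
Op 4: place WK@(4,2)
Op 5: place BN@(3,3)
Op 6: place WK@(1,3)
Op 7: place WN@(0,3)
Per-piece attacks for B:
  BR@(0,2): attacks (0,3) (0,1) (0,0) (1,2) (2,2) [ray(0,1) blocked at (0,3); ray(1,0) blocked at (2,2)]
  BK@(2,2): attacks (2,3) (2,1) (3,2) (1,2) (3,3) (3,1) (1,3) (1,1)
  BN@(3,3): attacks (4,5) (5,4) (2,5) (1,4) (4,1) (5,2) (2,1) (1,2)
  BK@(5,1): attacks (5,2) (5,0) (4,1) (4,2) (4,0)
B attacks (5,0): yes

Answer: yes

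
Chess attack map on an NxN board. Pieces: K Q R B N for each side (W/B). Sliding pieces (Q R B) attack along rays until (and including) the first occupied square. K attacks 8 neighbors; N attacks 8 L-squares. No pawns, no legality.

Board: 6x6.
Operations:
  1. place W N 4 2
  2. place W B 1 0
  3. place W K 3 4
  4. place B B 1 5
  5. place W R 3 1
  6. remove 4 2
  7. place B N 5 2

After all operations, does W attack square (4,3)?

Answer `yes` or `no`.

Op 1: place WN@(4,2)
Op 2: place WB@(1,0)
Op 3: place WK@(3,4)
Op 4: place BB@(1,5)
Op 5: place WR@(3,1)
Op 6: remove (4,2)
Op 7: place BN@(5,2)
Per-piece attacks for W:
  WB@(1,0): attacks (2,1) (3,2) (4,3) (5,4) (0,1)
  WR@(3,1): attacks (3,2) (3,3) (3,4) (3,0) (4,1) (5,1) (2,1) (1,1) (0,1) [ray(0,1) blocked at (3,4)]
  WK@(3,4): attacks (3,5) (3,3) (4,4) (2,4) (4,5) (4,3) (2,5) (2,3)
W attacks (4,3): yes

Answer: yes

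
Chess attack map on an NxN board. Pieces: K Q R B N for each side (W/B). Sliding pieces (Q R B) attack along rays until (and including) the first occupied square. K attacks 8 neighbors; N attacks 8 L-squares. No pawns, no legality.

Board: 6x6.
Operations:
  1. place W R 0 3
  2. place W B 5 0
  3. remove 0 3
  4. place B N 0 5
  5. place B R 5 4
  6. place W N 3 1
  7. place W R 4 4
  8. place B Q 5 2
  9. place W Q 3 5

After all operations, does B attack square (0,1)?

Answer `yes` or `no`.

Op 1: place WR@(0,3)
Op 2: place WB@(5,0)
Op 3: remove (0,3)
Op 4: place BN@(0,5)
Op 5: place BR@(5,4)
Op 6: place WN@(3,1)
Op 7: place WR@(4,4)
Op 8: place BQ@(5,2)
Op 9: place WQ@(3,5)
Per-piece attacks for B:
  BN@(0,5): attacks (1,3) (2,4)
  BQ@(5,2): attacks (5,3) (5,4) (5,1) (5,0) (4,2) (3,2) (2,2) (1,2) (0,2) (4,3) (3,4) (2,5) (4,1) (3,0) [ray(0,1) blocked at (5,4); ray(0,-1) blocked at (5,0)]
  BR@(5,4): attacks (5,5) (5,3) (5,2) (4,4) [ray(0,-1) blocked at (5,2); ray(-1,0) blocked at (4,4)]
B attacks (0,1): no

Answer: no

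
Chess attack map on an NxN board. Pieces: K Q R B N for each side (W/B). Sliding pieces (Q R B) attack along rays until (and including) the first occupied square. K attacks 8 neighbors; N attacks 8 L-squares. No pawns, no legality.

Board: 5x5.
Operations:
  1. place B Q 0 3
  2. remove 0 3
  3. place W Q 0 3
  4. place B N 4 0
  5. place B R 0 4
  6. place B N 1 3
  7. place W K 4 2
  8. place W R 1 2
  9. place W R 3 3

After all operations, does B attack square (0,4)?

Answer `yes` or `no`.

Op 1: place BQ@(0,3)
Op 2: remove (0,3)
Op 3: place WQ@(0,3)
Op 4: place BN@(4,0)
Op 5: place BR@(0,4)
Op 6: place BN@(1,3)
Op 7: place WK@(4,2)
Op 8: place WR@(1,2)
Op 9: place WR@(3,3)
Per-piece attacks for B:
  BR@(0,4): attacks (0,3) (1,4) (2,4) (3,4) (4,4) [ray(0,-1) blocked at (0,3)]
  BN@(1,3): attacks (3,4) (2,1) (3,2) (0,1)
  BN@(4,0): attacks (3,2) (2,1)
B attacks (0,4): no

Answer: no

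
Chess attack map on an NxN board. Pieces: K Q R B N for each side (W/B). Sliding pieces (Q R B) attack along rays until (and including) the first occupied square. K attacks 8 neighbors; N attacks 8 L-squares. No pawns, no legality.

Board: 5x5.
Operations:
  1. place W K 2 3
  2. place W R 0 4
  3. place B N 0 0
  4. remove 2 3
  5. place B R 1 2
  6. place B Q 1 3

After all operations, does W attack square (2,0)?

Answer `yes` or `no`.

Answer: no

Derivation:
Op 1: place WK@(2,3)
Op 2: place WR@(0,4)
Op 3: place BN@(0,0)
Op 4: remove (2,3)
Op 5: place BR@(1,2)
Op 6: place BQ@(1,3)
Per-piece attacks for W:
  WR@(0,4): attacks (0,3) (0,2) (0,1) (0,0) (1,4) (2,4) (3,4) (4,4) [ray(0,-1) blocked at (0,0)]
W attacks (2,0): no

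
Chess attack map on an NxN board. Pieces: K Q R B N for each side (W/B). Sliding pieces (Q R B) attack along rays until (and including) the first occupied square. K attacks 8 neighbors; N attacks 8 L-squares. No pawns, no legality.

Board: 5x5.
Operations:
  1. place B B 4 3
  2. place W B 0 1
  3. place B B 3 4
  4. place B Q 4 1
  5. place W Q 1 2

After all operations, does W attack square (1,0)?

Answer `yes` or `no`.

Op 1: place BB@(4,3)
Op 2: place WB@(0,1)
Op 3: place BB@(3,4)
Op 4: place BQ@(4,1)
Op 5: place WQ@(1,2)
Per-piece attacks for W:
  WB@(0,1): attacks (1,2) (1,0) [ray(1,1) blocked at (1,2)]
  WQ@(1,2): attacks (1,3) (1,4) (1,1) (1,0) (2,2) (3,2) (4,2) (0,2) (2,3) (3,4) (2,1) (3,0) (0,3) (0,1) [ray(1,1) blocked at (3,4); ray(-1,-1) blocked at (0,1)]
W attacks (1,0): yes

Answer: yes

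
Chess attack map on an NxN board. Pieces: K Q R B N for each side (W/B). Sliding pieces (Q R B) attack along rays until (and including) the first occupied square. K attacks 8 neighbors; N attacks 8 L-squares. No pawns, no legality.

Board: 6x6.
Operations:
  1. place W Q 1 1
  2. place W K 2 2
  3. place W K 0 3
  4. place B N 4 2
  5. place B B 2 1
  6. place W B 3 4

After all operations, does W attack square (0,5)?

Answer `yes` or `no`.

Op 1: place WQ@(1,1)
Op 2: place WK@(2,2)
Op 3: place WK@(0,3)
Op 4: place BN@(4,2)
Op 5: place BB@(2,1)
Op 6: place WB@(3,4)
Per-piece attacks for W:
  WK@(0,3): attacks (0,4) (0,2) (1,3) (1,4) (1,2)
  WQ@(1,1): attacks (1,2) (1,3) (1,4) (1,5) (1,0) (2,1) (0,1) (2,2) (2,0) (0,2) (0,0) [ray(1,0) blocked at (2,1); ray(1,1) blocked at (2,2)]
  WK@(2,2): attacks (2,3) (2,1) (3,2) (1,2) (3,3) (3,1) (1,3) (1,1)
  WB@(3,4): attacks (4,5) (4,3) (5,2) (2,5) (2,3) (1,2) (0,1)
W attacks (0,5): no

Answer: no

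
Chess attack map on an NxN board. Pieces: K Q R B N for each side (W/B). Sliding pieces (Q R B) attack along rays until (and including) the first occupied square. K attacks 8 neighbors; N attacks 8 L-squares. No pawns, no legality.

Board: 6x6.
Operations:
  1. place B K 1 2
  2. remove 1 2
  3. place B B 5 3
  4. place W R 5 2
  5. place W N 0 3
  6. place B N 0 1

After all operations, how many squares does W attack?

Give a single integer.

Op 1: place BK@(1,2)
Op 2: remove (1,2)
Op 3: place BB@(5,3)
Op 4: place WR@(5,2)
Op 5: place WN@(0,3)
Op 6: place BN@(0,1)
Per-piece attacks for W:
  WN@(0,3): attacks (1,5) (2,4) (1,1) (2,2)
  WR@(5,2): attacks (5,3) (5,1) (5,0) (4,2) (3,2) (2,2) (1,2) (0,2) [ray(0,1) blocked at (5,3)]
Union (11 distinct): (0,2) (1,1) (1,2) (1,5) (2,2) (2,4) (3,2) (4,2) (5,0) (5,1) (5,3)

Answer: 11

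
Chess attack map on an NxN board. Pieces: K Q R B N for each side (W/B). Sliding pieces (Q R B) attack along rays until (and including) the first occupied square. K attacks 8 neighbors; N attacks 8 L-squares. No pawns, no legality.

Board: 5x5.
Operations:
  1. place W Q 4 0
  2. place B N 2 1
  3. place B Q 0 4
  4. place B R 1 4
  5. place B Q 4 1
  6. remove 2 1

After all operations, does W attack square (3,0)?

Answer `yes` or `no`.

Answer: yes

Derivation:
Op 1: place WQ@(4,0)
Op 2: place BN@(2,1)
Op 3: place BQ@(0,4)
Op 4: place BR@(1,4)
Op 5: place BQ@(4,1)
Op 6: remove (2,1)
Per-piece attacks for W:
  WQ@(4,0): attacks (4,1) (3,0) (2,0) (1,0) (0,0) (3,1) (2,2) (1,3) (0,4) [ray(0,1) blocked at (4,1); ray(-1,1) blocked at (0,4)]
W attacks (3,0): yes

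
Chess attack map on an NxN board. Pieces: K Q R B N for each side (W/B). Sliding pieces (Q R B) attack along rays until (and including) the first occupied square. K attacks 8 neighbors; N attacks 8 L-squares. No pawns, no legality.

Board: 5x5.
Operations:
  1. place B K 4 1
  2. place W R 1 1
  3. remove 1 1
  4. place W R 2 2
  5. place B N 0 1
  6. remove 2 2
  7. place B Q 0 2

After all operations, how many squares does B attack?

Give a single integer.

Op 1: place BK@(4,1)
Op 2: place WR@(1,1)
Op 3: remove (1,1)
Op 4: place WR@(2,2)
Op 5: place BN@(0,1)
Op 6: remove (2,2)
Op 7: place BQ@(0,2)
Per-piece attacks for B:
  BN@(0,1): attacks (1,3) (2,2) (2,0)
  BQ@(0,2): attacks (0,3) (0,4) (0,1) (1,2) (2,2) (3,2) (4,2) (1,3) (2,4) (1,1) (2,0) [ray(0,-1) blocked at (0,1)]
  BK@(4,1): attacks (4,2) (4,0) (3,1) (3,2) (3,0)
Union (14 distinct): (0,1) (0,3) (0,4) (1,1) (1,2) (1,3) (2,0) (2,2) (2,4) (3,0) (3,1) (3,2) (4,0) (4,2)

Answer: 14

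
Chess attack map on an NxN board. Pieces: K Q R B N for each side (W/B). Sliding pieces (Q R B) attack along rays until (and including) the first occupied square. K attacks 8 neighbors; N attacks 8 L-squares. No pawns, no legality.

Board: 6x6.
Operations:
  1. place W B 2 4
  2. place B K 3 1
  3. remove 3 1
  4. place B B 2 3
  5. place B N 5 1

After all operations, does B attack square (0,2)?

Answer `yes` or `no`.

Op 1: place WB@(2,4)
Op 2: place BK@(3,1)
Op 3: remove (3,1)
Op 4: place BB@(2,3)
Op 5: place BN@(5,1)
Per-piece attacks for B:
  BB@(2,3): attacks (3,4) (4,5) (3,2) (4,1) (5,0) (1,4) (0,5) (1,2) (0,1)
  BN@(5,1): attacks (4,3) (3,2) (3,0)
B attacks (0,2): no

Answer: no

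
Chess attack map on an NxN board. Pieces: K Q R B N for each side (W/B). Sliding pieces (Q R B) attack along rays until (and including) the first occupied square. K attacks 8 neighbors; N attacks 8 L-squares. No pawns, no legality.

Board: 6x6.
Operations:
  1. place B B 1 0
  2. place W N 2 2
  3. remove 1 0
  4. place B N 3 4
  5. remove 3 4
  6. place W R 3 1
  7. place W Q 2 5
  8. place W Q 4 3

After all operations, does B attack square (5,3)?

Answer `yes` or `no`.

Answer: no

Derivation:
Op 1: place BB@(1,0)
Op 2: place WN@(2,2)
Op 3: remove (1,0)
Op 4: place BN@(3,4)
Op 5: remove (3,4)
Op 6: place WR@(3,1)
Op 7: place WQ@(2,5)
Op 8: place WQ@(4,3)
Per-piece attacks for B:
B attacks (5,3): no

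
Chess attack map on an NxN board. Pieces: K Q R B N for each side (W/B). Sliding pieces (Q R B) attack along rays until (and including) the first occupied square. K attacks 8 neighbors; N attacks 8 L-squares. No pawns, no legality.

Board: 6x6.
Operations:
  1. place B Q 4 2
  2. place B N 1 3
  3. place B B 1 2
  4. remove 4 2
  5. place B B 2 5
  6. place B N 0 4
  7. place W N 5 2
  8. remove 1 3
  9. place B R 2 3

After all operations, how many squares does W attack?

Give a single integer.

Op 1: place BQ@(4,2)
Op 2: place BN@(1,3)
Op 3: place BB@(1,2)
Op 4: remove (4,2)
Op 5: place BB@(2,5)
Op 6: place BN@(0,4)
Op 7: place WN@(5,2)
Op 8: remove (1,3)
Op 9: place BR@(2,3)
Per-piece attacks for W:
  WN@(5,2): attacks (4,4) (3,3) (4,0) (3,1)
Union (4 distinct): (3,1) (3,3) (4,0) (4,4)

Answer: 4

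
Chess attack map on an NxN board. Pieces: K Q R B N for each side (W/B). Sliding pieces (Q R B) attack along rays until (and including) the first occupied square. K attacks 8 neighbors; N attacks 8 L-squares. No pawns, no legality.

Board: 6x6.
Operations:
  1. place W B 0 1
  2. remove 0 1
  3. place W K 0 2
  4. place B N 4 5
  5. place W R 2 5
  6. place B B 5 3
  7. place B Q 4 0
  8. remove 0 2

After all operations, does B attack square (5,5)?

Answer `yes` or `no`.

Op 1: place WB@(0,1)
Op 2: remove (0,1)
Op 3: place WK@(0,2)
Op 4: place BN@(4,5)
Op 5: place WR@(2,5)
Op 6: place BB@(5,3)
Op 7: place BQ@(4,0)
Op 8: remove (0,2)
Per-piece attacks for B:
  BQ@(4,0): attacks (4,1) (4,2) (4,3) (4,4) (4,5) (5,0) (3,0) (2,0) (1,0) (0,0) (5,1) (3,1) (2,2) (1,3) (0,4) [ray(0,1) blocked at (4,5)]
  BN@(4,5): attacks (5,3) (3,3) (2,4)
  BB@(5,3): attacks (4,4) (3,5) (4,2) (3,1) (2,0)
B attacks (5,5): no

Answer: no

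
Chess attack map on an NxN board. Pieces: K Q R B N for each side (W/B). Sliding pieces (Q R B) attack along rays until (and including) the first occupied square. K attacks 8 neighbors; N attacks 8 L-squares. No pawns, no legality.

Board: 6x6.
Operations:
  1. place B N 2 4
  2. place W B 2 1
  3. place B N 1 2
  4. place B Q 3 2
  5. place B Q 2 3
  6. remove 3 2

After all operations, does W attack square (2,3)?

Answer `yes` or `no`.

Answer: no

Derivation:
Op 1: place BN@(2,4)
Op 2: place WB@(2,1)
Op 3: place BN@(1,2)
Op 4: place BQ@(3,2)
Op 5: place BQ@(2,3)
Op 6: remove (3,2)
Per-piece attacks for W:
  WB@(2,1): attacks (3,2) (4,3) (5,4) (3,0) (1,2) (1,0) [ray(-1,1) blocked at (1,2)]
W attacks (2,3): no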